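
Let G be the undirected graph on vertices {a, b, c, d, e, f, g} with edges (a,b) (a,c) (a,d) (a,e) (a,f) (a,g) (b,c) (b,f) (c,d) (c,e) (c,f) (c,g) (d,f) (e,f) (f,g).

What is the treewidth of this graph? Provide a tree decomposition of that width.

Treewidth 3.
One optimal decomposition is:
Bags: B1 = {a, c, e, f}  B2 = {a, c, f, g}  B3 = {a, c, d, f}  B4 = {a, b, c, f}
Tree: B1–B2, B2–B3, B2–B4

Every bag has size at most 4, so the width is 4 − 1 = 3 and tw(G) ≤ 3. Conversely, {a, c, d, f} is a clique of size 4, and the vertices of any clique must share a bag in every tree decomposition; so some bag has ≥ 4 vertices and tw(G) ≥ 3. Hence tw(G) = 3 exactly.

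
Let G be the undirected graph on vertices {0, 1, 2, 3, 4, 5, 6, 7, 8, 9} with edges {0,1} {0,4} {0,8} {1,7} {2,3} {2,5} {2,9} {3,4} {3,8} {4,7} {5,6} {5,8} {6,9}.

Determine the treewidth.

A width-2 tree decomposition is:
Bags: B1 = {5, 6, 9}  B2 = {2, 5, 9}  B3 = {2, 5, 8}  B4 = {2, 3, 8}  B5 = {0, 3, 8}  B6 = {0, 3, 4}  B7 = {0, 1, 4}  B8 = {1, 4, 7}
Tree: B1–B2, B2–B3, B3–B4, B4–B5, B5–B6, B6–B7, B7–B8
The largest bag has 3 vertices, giving width 2; this decomposition certifies tw(G) ≤ 2. The edges 6–9–2–5–6 form a cycle, so G is not a tree and its treewidth is at least 2. Hence tw(G) = 2 exactly.

2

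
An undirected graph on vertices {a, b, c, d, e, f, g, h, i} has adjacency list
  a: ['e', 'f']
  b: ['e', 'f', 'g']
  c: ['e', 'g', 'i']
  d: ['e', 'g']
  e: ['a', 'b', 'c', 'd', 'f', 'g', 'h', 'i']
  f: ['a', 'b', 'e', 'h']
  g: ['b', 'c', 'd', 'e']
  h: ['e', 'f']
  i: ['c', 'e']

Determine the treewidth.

2

A width-2 tree decomposition is:
Bags: B1 = {b, e, g}  B2 = {d, e, g}  B3 = {b, e, f}  B4 = {e, f, h}  B5 = {a, e, f}  B6 = {c, e, g}  B7 = {c, e, i}
Tree: B1–B2, B1–B3, B3–B4, B3–B5, B2–B6, B6–B7
Every bag has size at most 3, so the width is 3 − 1 = 2 and tw(G) ≤ 2. On the other hand G contains the 3-clique {d, e, g}. A clique must lie in a single bag of any decomposition, so no decomposition can have width below 2. The upper and lower bounds meet at 2, so that is the treewidth.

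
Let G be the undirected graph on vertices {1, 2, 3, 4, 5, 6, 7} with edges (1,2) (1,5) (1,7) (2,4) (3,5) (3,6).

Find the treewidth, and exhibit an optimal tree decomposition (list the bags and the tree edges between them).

Each bag holds 2 vertices, so the decomposition has width 1, which upper-bounds the treewidth. G has an edge, so its treewidth is at least 1. Therefore the treewidth is 1.

Treewidth 1.
One such decomposition:
Bags: B1 = {1, 7}  B2 = {1, 2}  B3 = {1, 5}  B4 = {2, 4}  B5 = {3, 5}  B6 = {3, 6}
Tree: B1–B2, B2–B3, B2–B4, B3–B5, B5–B6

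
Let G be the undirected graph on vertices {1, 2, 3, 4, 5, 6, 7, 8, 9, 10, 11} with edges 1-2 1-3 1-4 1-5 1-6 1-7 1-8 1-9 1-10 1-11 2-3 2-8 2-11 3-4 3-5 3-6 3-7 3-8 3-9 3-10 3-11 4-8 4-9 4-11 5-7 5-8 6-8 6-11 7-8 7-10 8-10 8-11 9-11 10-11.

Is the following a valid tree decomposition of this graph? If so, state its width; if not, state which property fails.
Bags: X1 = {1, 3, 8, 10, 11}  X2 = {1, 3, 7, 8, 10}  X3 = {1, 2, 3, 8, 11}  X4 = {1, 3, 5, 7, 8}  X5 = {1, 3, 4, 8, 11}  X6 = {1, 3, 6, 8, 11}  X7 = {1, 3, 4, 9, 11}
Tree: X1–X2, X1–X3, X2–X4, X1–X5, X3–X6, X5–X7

Every vertex of G appears in some bag (union = {1, 2, 3, 4, 5, 6, 7, 8, 9, 10, 11}); every edge is covered by a bag; and for each vertex v the set of bags containing v is connected in the bag tree. The decomposition is therefore valid. The largest bag has 5 vertices, so the width is 4.

Yes; width 4.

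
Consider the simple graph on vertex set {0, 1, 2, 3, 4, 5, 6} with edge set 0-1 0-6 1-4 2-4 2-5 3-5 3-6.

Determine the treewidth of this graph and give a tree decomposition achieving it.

Treewidth 2.
One optimal decomposition is:
Bags: B1 = {2, 4, 5}  B2 = {3, 4, 5}  B3 = {3, 4, 6}  B4 = {0, 4, 6}  B5 = {0, 1, 4}
Tree: B1–B2, B2–B3, B3–B4, B4–B5

The largest bag has 3 vertices, giving width 2; this decomposition certifies tw(G) ≤ 2. Since 4–2–5–3–6–0–1–4 is a cycle in G, G is not acyclic. Forests are exactly the graphs of treewidth ≤ 1, so tw(G) ≥ 2. The upper and lower bounds meet at 2, so that is the treewidth.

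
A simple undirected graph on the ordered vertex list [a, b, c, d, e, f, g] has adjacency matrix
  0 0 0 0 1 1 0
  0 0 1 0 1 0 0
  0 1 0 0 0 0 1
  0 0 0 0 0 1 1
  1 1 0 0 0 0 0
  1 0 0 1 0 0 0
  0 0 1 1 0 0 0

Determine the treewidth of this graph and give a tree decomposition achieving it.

Each bag holds 3 vertices, so the decomposition has width 2, which upper-bounds the treewidth. The edges e–b–c–g–d–f–a–e form a cycle, so G is not a tree and its treewidth is at least 2. Combining the bounds, tw(G) = 2.

Treewidth 2.
One such decomposition:
Bags: B1 = {b, c, e}  B2 = {c, e, g}  B3 = {d, e, g}  B4 = {d, e, f}  B5 = {a, e, f}
Tree: B1–B2, B2–B3, B3–B4, B4–B5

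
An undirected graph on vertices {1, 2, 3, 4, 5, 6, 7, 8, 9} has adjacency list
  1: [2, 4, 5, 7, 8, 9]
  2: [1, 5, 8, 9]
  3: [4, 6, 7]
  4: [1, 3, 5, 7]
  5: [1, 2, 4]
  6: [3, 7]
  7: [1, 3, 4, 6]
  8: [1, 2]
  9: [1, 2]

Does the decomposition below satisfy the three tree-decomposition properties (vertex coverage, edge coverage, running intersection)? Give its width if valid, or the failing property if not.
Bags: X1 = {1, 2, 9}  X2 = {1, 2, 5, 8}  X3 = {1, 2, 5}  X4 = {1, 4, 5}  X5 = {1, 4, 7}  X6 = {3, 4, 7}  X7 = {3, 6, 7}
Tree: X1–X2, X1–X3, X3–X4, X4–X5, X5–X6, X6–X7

A tree decomposition must satisfy three properties: every vertex lies in some bag; for every edge, both endpoints lie together in some bag; and for every vertex, the bags containing it form a connected subtree. Here bags containing vertex 5 are not connected in the tree, so the decomposition is invalid.

No — bags containing vertex 5 are not connected in the tree.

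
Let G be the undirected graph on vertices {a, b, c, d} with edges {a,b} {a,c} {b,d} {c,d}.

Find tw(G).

A width-2 tree decomposition is:
Bags: B1 = {a, b, c}  B2 = {b, c, d}
Tree: B1–B2
Every bag has size at most 3, so the width is 3 − 1 = 2 and tw(G) ≤ 2. For the lower bound, G contains the cycle c–a–b–d–c, so G is not a forest; only forests have treewidth ≤ 1, hence tw(G) ≥ 2. Combining the bounds, tw(G) = 2.

2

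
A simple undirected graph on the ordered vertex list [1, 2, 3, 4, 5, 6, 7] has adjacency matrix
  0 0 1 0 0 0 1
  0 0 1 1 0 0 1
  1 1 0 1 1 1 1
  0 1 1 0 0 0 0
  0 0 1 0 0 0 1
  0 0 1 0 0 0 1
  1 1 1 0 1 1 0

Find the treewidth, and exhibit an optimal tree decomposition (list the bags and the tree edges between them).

Treewidth 2.
One such decomposition:
Bags: B1 = {3, 5, 7}  B2 = {1, 3, 7}  B3 = {2, 3, 7}  B4 = {2, 3, 4}  B5 = {3, 6, 7}
Tree: B1–B2, B1–B3, B3–B4, B1–B5

Each bag holds 3 vertices, so the decomposition has width 2, which upper-bounds the treewidth. On the other hand G contains the 3-clique {2, 3, 4}. A clique must lie in a single bag of any decomposition, so no decomposition can have width below 2. The upper and lower bounds meet at 2, so that is the treewidth.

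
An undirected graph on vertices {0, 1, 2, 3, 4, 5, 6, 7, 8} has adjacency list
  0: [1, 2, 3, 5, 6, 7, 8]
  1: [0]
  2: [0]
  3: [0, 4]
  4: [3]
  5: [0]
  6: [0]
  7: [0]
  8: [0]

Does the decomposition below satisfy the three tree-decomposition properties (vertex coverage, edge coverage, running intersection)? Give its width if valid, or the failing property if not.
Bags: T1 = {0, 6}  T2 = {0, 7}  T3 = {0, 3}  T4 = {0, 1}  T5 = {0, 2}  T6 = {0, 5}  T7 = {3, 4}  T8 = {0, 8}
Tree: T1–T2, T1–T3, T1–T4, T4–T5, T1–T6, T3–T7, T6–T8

Yes; width 1.

Vertex coverage: the bags together contain {0, 1, 2, 3, 4, 5, 6, 7, 8}, the full vertex set. Edge coverage: each edge of G has both endpoints in at least one bag. Running intersection: for every vertex, the bags containing it form a connected subtree. All three properties hold, so this is a valid tree decomposition of width max|bag| − 1 = 1, and hence tw(G) ≤ 1.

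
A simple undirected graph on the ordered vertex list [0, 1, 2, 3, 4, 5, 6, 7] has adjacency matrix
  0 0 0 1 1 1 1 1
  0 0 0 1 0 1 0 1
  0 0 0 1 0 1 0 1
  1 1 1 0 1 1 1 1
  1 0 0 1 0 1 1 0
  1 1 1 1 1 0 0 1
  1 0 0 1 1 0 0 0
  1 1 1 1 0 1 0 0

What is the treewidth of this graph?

A width-3 tree decomposition is:
Bags: B1 = {0, 3, 5, 7}  B2 = {1, 3, 5, 7}  B3 = {2, 3, 5, 7}  B4 = {0, 3, 4, 5}  B5 = {0, 3, 4, 6}
Tree: B1–B2, B1–B3, B1–B4, B4–B5
Each bag holds 4 vertices, so the decomposition has width 3, which upper-bounds the treewidth. Conversely, {0, 3, 4, 5} is a clique of size 4, and the vertices of any clique must share a bag in every tree decomposition; so some bag has ≥ 4 vertices and tw(G) ≥ 3. The upper and lower bounds meet at 3, so that is the treewidth.

3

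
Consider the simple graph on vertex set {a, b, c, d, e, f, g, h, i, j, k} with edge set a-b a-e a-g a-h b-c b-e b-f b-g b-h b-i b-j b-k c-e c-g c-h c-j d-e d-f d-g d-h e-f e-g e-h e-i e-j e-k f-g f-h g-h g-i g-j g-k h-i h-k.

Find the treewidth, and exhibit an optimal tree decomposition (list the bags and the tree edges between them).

Treewidth 4.
One optimal decomposition is:
Bags: B1 = {a, b, e, g, h}  B2 = {b, c, e, g, h}  B3 = {b, e, g, h, k}  B4 = {b, e, f, g, h}  B5 = {d, e, f, g, h}  B6 = {b, c, e, g, j}  B7 = {b, e, g, h, i}
Tree: B1–B2, B1–B3, B3–B4, B4–B5, B2–B6, B4–B7

Each bag holds 5 vertices, so the decomposition has width 4, which upper-bounds the treewidth. For the lower bound, the 5 vertices {b, c, e, g, j} are pairwise adjacent, and any tree decomposition puts a clique entirely inside one bag — forcing width ≥ 4. Therefore the treewidth is 4.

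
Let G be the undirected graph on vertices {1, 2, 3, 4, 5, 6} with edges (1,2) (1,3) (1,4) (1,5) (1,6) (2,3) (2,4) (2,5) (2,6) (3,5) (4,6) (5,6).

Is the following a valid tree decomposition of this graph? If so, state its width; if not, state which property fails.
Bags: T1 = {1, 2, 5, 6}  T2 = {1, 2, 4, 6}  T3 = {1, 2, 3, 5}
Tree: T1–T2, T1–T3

Yes; width 3.

Every vertex of G appears in some bag (union = {1, 2, 3, 4, 5, 6}); every edge is covered by a bag; and for each vertex v the set of bags containing v is connected in the bag tree. The decomposition is therefore valid. The largest bag has 4 vertices, so the width is 3.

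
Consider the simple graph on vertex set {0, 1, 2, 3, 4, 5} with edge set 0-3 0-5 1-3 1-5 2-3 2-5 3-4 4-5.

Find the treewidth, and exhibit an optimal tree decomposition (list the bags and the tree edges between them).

The largest bag has 3 vertices, giving width 2; this decomposition certifies tw(G) ≤ 2. The edges 0–5–1–3–0 form a cycle, so G is not a tree and its treewidth is at least 2. Combining the bounds, tw(G) = 2.

Treewidth 2.
Bags: B1 = {0, 3, 5}  B2 = {1, 3, 5}  B3 = {3, 4, 5}  B4 = {2, 3, 5}
Tree: B1–B2, B2–B3, B3–B4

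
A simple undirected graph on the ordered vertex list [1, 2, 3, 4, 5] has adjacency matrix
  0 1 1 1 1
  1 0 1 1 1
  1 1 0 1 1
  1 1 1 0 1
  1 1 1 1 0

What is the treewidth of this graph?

4

A width-4 tree decomposition is:
Bags: B1 = {1, 2, 3, 4, 5}
Tree: (single bag)
With just one bag of size 5, the width is 5 − 1 = 4, so tw(G) ≤ 4. Conversely, {1, 2, 3, 4, 5} is a clique of size 5, and the vertices of any clique must share a bag in every tree decomposition; so some bag has ≥ 5 vertices and tw(G) ≥ 4. Therefore the treewidth is 4.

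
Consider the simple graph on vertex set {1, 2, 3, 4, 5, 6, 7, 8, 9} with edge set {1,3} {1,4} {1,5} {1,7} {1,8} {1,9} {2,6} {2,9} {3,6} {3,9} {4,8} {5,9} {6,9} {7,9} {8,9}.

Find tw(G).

A width-2 tree decomposition is:
Bags: B1 = {1, 3, 9}  B2 = {1, 8, 9}  B3 = {1, 5, 9}  B4 = {3, 6, 9}  B5 = {1, 7, 9}  B6 = {2, 6, 9}  B7 = {1, 4, 8}
Tree: B1–B2, B2–B3, B1–B4, B3–B5, B4–B6, B2–B7
The largest bag has 3 vertices, giving width 2; this decomposition certifies tw(G) ≤ 2. On the other hand G contains the 3-clique {1, 8, 9}. A clique must lie in a single bag of any decomposition, so no decomposition can have width below 2. The upper and lower bounds meet at 2, so that is the treewidth.

2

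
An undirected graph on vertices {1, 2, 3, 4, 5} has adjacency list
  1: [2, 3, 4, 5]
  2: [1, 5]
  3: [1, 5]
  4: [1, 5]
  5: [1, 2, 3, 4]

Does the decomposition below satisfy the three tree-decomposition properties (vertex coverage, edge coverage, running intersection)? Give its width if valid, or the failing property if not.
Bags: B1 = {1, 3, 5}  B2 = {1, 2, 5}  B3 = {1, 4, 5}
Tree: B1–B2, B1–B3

Checking the three conditions: (i) the bags cover all of {1, 2, 3, 4, 5}; (ii) for each edge, some bag contains both endpoints; (iii) the bags containing any fixed vertex form a subtree. All hold, so the decomposition is valid with width 3 − 1 = 2.

Yes; width 2.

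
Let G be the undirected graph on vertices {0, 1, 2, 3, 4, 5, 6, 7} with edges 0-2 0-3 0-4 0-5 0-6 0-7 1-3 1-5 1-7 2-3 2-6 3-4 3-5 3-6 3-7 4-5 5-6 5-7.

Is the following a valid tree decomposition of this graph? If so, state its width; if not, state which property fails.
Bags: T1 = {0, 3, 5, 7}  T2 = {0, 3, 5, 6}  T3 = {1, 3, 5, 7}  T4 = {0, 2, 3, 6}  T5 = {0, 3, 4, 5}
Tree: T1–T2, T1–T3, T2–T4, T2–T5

Yes; width 3.

Every vertex of G appears in some bag (union = {0, 1, 2, 3, 4, 5, 6, 7}); every edge is covered by a bag; and for each vertex v the set of bags containing v is connected in the bag tree. The decomposition is therefore valid. The largest bag has 4 vertices, so the width is 3.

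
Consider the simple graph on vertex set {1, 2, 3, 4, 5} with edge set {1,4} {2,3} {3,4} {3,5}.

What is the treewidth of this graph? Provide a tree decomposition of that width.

The largest bag has 2 vertices, giving width 1; this decomposition certifies tw(G) ≤ 1. Since G has at least one edge (e.g. 2–3), it is not an edgeless graph, so tw(G) ≥ 1. Therefore the treewidth is 1.

Treewidth 1.
Bags: B1 = {2, 3}  B2 = {3, 4}  B3 = {1, 4}  B4 = {3, 5}
Tree: B1–B2, B2–B3, B1–B4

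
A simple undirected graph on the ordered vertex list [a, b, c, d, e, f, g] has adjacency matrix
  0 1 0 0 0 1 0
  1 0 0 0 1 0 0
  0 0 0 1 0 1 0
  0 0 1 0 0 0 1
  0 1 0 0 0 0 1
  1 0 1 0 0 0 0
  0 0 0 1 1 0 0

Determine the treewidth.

2

A width-2 tree decomposition is:
Bags: B1 = {a, b, f}  B2 = {b, c, f}  B3 = {b, c, d}  B4 = {b, d, g}  B5 = {b, e, g}
Tree: B1–B2, B2–B3, B3–B4, B4–B5
Every bag has size at most 3, so the width is 3 − 1 = 2 and tw(G) ≤ 2. For the lower bound, G contains the cycle b–a–f–c–d–g–e–b, so G is not a forest; only forests have treewidth ≤ 1, hence tw(G) ≥ 2. The upper and lower bounds meet at 2, so that is the treewidth.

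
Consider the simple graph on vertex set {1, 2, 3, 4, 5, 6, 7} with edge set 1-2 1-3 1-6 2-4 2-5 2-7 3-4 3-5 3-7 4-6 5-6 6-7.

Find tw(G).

A width-3 tree decomposition is:
Bags: B1 = {2, 3, 6, 7}  B2 = {2, 3, 4, 6}  B3 = {1, 2, 3, 6}  B4 = {2, 3, 5, 6}
Tree: B1–B2, B2–B3, B3–B4
The largest bag has 4 vertices, giving width 3; this decomposition certifies tw(G) ≤ 3. For the lower bound: the 4 vertex sets {3,7}, {4,6}, {2}, {1} are disjoint, each induces a connected subgraph, and every pair is joined by at least one edge of G. Contracting each set to a single vertex therefore yields K_{4} as a minor, and since treewidth is minor-monotone, tw(G) ≥ tw(K_{4}) = 3. Therefore the treewidth is 3.

3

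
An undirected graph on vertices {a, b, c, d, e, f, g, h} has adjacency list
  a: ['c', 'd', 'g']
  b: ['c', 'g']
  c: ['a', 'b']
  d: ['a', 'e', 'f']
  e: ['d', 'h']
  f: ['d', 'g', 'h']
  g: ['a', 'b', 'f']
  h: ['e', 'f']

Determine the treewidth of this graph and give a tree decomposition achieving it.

Every bag has size at most 3, so the width is 3 − 1 = 2 and tw(G) ≤ 2. For the lower bound, G contains the cycle b–c–a–g–b, so G is not a forest; only forests have treewidth ≤ 1, hence tw(G) ≥ 2. Combining the bounds, tw(G) = 2.

Treewidth 2.
Bags: B1 = {b, c, g}  B2 = {a, c, g}  B3 = {a, f, g}  B4 = {a, d, f}  B5 = {d, f, h}  B6 = {d, e, h}
Tree: B1–B2, B2–B3, B3–B4, B4–B5, B5–B6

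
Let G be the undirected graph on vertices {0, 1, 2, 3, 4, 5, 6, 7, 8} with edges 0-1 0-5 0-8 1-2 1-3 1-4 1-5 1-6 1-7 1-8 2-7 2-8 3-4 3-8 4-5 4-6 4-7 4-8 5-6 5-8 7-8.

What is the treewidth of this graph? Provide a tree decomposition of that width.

Each bag holds 4 vertices, so the decomposition has width 3, which upper-bounds the treewidth. On the other hand G contains the 4-clique {0, 1, 5, 8}. A clique must lie in a single bag of any decomposition, so no decomposition can have width below 3. Combining the bounds, tw(G) = 3.

Treewidth 3.
Bags: B1 = {1, 4, 7, 8}  B2 = {1, 2, 7, 8}  B3 = {1, 4, 5, 8}  B4 = {0, 1, 5, 8}  B5 = {1, 4, 5, 6}  B6 = {1, 3, 4, 8}
Tree: B1–B2, B1–B3, B3–B4, B3–B5, B1–B6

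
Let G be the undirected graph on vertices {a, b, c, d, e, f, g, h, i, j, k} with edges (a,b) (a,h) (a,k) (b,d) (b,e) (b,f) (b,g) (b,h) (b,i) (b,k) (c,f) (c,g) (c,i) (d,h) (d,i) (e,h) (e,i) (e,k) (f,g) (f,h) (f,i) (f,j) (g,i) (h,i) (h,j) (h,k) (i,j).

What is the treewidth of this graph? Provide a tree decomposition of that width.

Treewidth 3.
Bags: B1 = {b, e, h, i}  B2 = {b, f, h, i}  B3 = {b, d, h, i}  B4 = {b, f, g, i}  B5 = {c, f, g, i}  B6 = {b, e, h, k}  B7 = {f, h, i, j}  B8 = {a, b, h, k}
Tree: B1–B2, B2–B3, B2–B4, B4–B5, B1–B6, B2–B7, B6–B8

Each bag holds 4 vertices, so the decomposition has width 3, which upper-bounds the treewidth. For the lower bound, the 4 vertices {c, f, g, i} are pairwise adjacent, and any tree decomposition puts a clique entirely inside one bag — forcing width ≥ 3. The upper and lower bounds meet at 3, so that is the treewidth.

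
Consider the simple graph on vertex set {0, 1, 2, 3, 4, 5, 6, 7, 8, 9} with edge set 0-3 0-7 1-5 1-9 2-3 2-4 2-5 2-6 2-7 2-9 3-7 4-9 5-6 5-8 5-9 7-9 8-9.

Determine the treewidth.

A width-2 tree decomposition is:
Bags: B1 = {2, 5, 9}  B2 = {2, 5, 6}  B3 = {1, 5, 9}  B4 = {2, 7, 9}  B5 = {2, 4, 9}  B6 = {2, 3, 7}  B7 = {5, 8, 9}  B8 = {0, 3, 7}
Tree: B1–B2, B1–B3, B1–B4, B1–B5, B4–B6, B3–B7, B6–B8
The largest bag has 3 vertices, giving width 2; this decomposition certifies tw(G) ≤ 2. For the lower bound, the 3 vertices {0, 3, 7} are pairwise adjacent, and any tree decomposition puts a clique entirely inside one bag — forcing width ≥ 2. The upper and lower bounds meet at 2, so that is the treewidth.

2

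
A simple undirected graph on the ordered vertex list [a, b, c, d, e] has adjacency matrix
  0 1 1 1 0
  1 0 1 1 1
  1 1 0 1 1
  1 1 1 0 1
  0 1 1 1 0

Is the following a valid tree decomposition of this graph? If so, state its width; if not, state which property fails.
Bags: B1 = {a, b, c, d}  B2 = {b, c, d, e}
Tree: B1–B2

Every vertex of G appears in some bag (union = {a, b, c, d, e}); every edge is covered by a bag; and for each vertex v the set of bags containing v is connected in the bag tree. The decomposition is therefore valid. The largest bag has 4 vertices, so the width is 3.

Yes; width 3.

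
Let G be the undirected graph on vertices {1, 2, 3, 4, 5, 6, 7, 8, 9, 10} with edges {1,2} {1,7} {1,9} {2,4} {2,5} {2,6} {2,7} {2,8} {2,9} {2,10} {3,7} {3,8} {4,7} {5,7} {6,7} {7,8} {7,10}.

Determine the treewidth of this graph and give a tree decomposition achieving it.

Each bag holds 3 vertices, so the decomposition has width 2, which upper-bounds the treewidth. Conversely, {1, 2, 9} is a clique of size 3, and the vertices of any clique must share a bag in every tree decomposition; so some bag has ≥ 3 vertices and tw(G) ≥ 2. The upper and lower bounds meet at 2, so that is the treewidth.

Treewidth 2.
One such decomposition:
Bags: B1 = {2, 4, 7}  B2 = {2, 5, 7}  B3 = {1, 2, 7}  B4 = {2, 7, 10}  B5 = {1, 2, 9}  B6 = {2, 7, 8}  B7 = {2, 6, 7}  B8 = {3, 7, 8}
Tree: B1–B2, B1–B3, B1–B4, B3–B5, B3–B6, B6–B7, B6–B8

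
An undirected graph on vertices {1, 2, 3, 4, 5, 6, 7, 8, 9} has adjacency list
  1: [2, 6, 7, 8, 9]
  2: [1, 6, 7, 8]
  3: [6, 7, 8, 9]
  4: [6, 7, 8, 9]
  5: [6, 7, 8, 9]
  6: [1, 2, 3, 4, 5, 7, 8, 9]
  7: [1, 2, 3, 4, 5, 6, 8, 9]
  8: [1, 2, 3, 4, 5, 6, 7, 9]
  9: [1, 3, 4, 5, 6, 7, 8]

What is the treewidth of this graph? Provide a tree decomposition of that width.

Treewidth 4.
Bags: B1 = {4, 6, 7, 8, 9}  B2 = {1, 6, 7, 8, 9}  B3 = {1, 2, 6, 7, 8}  B4 = {3, 6, 7, 8, 9}  B5 = {5, 6, 7, 8, 9}
Tree: B1–B2, B2–B3, B2–B4, B4–B5

Each bag holds 5 vertices, so the decomposition has width 4, which upper-bounds the treewidth. On the other hand G contains the 5-clique {1, 6, 7, 8, 9}. A clique must lie in a single bag of any decomposition, so no decomposition can have width below 4. Therefore the treewidth is 4.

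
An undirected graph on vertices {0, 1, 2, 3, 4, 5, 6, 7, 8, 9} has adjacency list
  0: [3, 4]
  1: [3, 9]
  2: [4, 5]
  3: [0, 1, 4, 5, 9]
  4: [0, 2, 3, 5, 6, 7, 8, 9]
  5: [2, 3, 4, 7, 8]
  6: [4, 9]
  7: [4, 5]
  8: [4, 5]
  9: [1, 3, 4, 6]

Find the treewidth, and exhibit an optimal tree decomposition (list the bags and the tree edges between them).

The largest bag has 3 vertices, giving width 2; this decomposition certifies tw(G) ≤ 2. For the lower bound, the 3 vertices {1, 3, 9} are pairwise adjacent, and any tree decomposition puts a clique entirely inside one bag — forcing width ≥ 2. Hence tw(G) = 2 exactly.

Treewidth 2.
One such decomposition:
Bags: B1 = {4, 5, 8}  B2 = {2, 4, 5}  B3 = {3, 4, 5}  B4 = {3, 4, 9}  B5 = {4, 6, 9}  B6 = {0, 3, 4}  B7 = {1, 3, 9}  B8 = {4, 5, 7}
Tree: B1–B2, B2–B3, B3–B4, B4–B5, B3–B6, B4–B7, B3–B8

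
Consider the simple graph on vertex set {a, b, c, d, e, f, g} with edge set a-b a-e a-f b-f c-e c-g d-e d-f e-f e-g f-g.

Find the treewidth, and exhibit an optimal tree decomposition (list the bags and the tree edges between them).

The largest bag has 3 vertices, giving width 2; this decomposition certifies tw(G) ≤ 2. Conversely, {c, e, g} is a clique of size 3, and the vertices of any clique must share a bag in every tree decomposition; so some bag has ≥ 3 vertices and tw(G) ≥ 2. Combining the bounds, tw(G) = 2.

Treewidth 2.
Bags: B1 = {e, f, g}  B2 = {c, e, g}  B3 = {a, e, f}  B4 = {d, e, f}  B5 = {a, b, f}
Tree: B1–B2, B1–B3, B3–B4, B3–B5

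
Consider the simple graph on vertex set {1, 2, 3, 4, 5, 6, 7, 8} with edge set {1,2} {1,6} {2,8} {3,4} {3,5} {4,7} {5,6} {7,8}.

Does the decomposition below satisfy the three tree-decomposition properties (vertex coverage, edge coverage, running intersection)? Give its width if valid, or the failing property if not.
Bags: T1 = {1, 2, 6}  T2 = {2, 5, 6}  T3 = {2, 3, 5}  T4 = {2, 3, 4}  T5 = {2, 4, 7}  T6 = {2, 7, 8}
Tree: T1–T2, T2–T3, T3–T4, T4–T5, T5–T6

Vertex coverage: the bags together contain {1, 2, 3, 4, 5, 6, 7, 8}, the full vertex set. Edge coverage: each edge of G has both endpoints in at least one bag. Running intersection: for every vertex, the bags containing it form a connected subtree. All three properties hold, so this is a valid tree decomposition of width max|bag| − 1 = 2, and hence tw(G) ≤ 2.

Yes; width 2.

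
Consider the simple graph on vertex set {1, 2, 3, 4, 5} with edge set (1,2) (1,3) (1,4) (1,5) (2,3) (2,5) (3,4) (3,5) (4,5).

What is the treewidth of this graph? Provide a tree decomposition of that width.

Each bag holds 4 vertices, so the decomposition has width 3, which upper-bounds the treewidth. For the lower bound, the 4 vertices {1, 2, 3, 5} are pairwise adjacent, and any tree decomposition puts a clique entirely inside one bag — forcing width ≥ 3. Combining the bounds, tw(G) = 3.

Treewidth 3.
Bags: B1 = {1, 3, 4, 5}  B2 = {1, 2, 3, 5}
Tree: B1–B2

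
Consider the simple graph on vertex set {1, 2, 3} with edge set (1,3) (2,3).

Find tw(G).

1

A width-1 tree decomposition is:
Bags: B1 = {2, 3}  B2 = {1, 3}
Tree: B1–B2
The largest bag has 2 vertices, giving width 1; this decomposition certifies tw(G) ≤ 1. Since G has at least one edge (e.g. 2–3), it is not an edgeless graph, so tw(G) ≥ 1. Therefore the treewidth is 1.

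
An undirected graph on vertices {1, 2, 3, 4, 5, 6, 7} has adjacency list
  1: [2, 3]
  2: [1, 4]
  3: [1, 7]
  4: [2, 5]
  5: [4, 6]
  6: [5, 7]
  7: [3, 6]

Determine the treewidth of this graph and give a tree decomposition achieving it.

Treewidth 2.
Bags: B1 = {1, 3, 7}  B2 = {1, 2, 7}  B3 = {2, 4, 7}  B4 = {4, 5, 7}  B5 = {5, 6, 7}
Tree: B1–B2, B2–B3, B3–B4, B4–B5

Every bag has size at most 3, so the width is 3 − 1 = 2 and tw(G) ≤ 2. Since 7–3–1–2–4–5–6–7 is a cycle in G, G is not acyclic. Forests are exactly the graphs of treewidth ≤ 1, so tw(G) ≥ 2. Hence tw(G) = 2 exactly.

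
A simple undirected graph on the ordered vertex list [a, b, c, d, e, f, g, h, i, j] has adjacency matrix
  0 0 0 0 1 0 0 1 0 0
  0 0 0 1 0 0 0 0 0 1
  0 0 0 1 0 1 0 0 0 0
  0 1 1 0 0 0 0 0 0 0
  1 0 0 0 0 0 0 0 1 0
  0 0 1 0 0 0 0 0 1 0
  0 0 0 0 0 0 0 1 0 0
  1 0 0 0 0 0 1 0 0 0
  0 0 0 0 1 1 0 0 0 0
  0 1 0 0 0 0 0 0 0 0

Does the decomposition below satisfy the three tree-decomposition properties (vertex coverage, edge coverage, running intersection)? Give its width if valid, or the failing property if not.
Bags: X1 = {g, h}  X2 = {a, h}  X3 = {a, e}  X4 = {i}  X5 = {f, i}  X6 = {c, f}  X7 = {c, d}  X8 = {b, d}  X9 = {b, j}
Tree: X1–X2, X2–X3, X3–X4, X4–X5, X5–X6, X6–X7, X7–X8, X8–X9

No — edge (e,i) lies in no bag.

A tree decomposition must satisfy three properties: every vertex lies in some bag; for every edge, both endpoints lie together in some bag; and for every vertex, the bags containing it form a connected subtree. Here edge (e,i) lies in no bag, so the decomposition is invalid.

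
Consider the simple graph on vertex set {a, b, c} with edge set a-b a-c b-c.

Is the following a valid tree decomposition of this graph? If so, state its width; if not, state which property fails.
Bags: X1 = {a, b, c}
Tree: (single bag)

Vertex coverage: the bags together contain {a, b, c}, the full vertex set. Edge coverage: each edge of G has both endpoints in at least one bag. Running intersection: for every vertex, the bags containing it form a connected subtree. All three properties hold, so this is a valid tree decomposition of width max|bag| − 1 = 2, and hence tw(G) ≤ 2.

Yes; width 2.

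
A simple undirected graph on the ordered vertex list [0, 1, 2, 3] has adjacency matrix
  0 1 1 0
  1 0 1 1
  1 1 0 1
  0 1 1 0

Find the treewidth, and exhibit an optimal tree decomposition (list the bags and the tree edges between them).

Treewidth 2.
One such decomposition:
Bags: B1 = {0, 1, 2}  B2 = {1, 2, 3}
Tree: B1–B2

Every bag has size at most 3, so the width is 3 − 1 = 2 and tw(G) ≤ 2. For the lower bound, the 3 vertices {0, 1, 2} are pairwise adjacent, and any tree decomposition puts a clique entirely inside one bag — forcing width ≥ 2. Therefore the treewidth is 2.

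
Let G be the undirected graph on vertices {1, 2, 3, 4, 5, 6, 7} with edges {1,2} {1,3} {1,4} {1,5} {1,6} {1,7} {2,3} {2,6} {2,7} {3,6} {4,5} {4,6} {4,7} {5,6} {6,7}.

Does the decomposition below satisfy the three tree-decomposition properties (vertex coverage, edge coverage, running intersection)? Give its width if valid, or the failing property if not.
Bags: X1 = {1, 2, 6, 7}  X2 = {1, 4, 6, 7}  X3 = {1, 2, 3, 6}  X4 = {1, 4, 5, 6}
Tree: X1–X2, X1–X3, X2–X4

Vertex coverage: the bags together contain {1, 2, 3, 4, 5, 6, 7}, the full vertex set. Edge coverage: each edge of G has both endpoints in at least one bag. Running intersection: for every vertex, the bags containing it form a connected subtree. All three properties hold, so this is a valid tree decomposition of width max|bag| − 1 = 3, and hence tw(G) ≤ 3.

Yes; width 3.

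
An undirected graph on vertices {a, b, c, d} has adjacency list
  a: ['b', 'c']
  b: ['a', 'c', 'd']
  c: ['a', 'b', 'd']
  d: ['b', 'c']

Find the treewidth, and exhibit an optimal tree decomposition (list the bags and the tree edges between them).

The largest bag has 3 vertices, giving width 2; this decomposition certifies tw(G) ≤ 2. On the other hand G contains the 3-clique {b, c, d}. A clique must lie in a single bag of any decomposition, so no decomposition can have width below 2. Hence tw(G) = 2 exactly.

Treewidth 2.
One such decomposition:
Bags: B1 = {a, b, c}  B2 = {b, c, d}
Tree: B1–B2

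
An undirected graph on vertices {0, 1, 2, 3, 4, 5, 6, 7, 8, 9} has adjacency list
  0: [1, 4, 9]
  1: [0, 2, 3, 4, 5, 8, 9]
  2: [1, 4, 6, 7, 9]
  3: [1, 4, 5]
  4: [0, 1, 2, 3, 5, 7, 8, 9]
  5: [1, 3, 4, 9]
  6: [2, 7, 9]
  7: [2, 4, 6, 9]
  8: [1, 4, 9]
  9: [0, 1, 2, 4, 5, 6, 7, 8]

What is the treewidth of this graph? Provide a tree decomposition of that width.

Treewidth 3.
One optimal decomposition is:
Bags: B1 = {1, 2, 4, 9}  B2 = {1, 4, 5, 9}  B3 = {0, 1, 4, 9}  B4 = {1, 4, 8, 9}  B5 = {2, 4, 7, 9}  B6 = {1, 3, 4, 5}  B7 = {2, 6, 7, 9}
Tree: B1–B2, B1–B3, B3–B4, B1–B5, B2–B6, B5–B7

The largest bag has 4 vertices, giving width 3; this decomposition certifies tw(G) ≤ 3. On the other hand G contains the 4-clique {0, 1, 4, 9}. A clique must lie in a single bag of any decomposition, so no decomposition can have width below 3. Therefore the treewidth is 3.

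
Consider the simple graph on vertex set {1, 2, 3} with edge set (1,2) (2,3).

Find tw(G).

A width-1 tree decomposition is:
Bags: B1 = {1, 2}  B2 = {2, 3}
Tree: B1–B2
Every bag has size at most 2, so the width is 2 − 1 = 1 and tw(G) ≤ 1. G has an edge, so its treewidth is at least 1. Therefore the treewidth is 1.

1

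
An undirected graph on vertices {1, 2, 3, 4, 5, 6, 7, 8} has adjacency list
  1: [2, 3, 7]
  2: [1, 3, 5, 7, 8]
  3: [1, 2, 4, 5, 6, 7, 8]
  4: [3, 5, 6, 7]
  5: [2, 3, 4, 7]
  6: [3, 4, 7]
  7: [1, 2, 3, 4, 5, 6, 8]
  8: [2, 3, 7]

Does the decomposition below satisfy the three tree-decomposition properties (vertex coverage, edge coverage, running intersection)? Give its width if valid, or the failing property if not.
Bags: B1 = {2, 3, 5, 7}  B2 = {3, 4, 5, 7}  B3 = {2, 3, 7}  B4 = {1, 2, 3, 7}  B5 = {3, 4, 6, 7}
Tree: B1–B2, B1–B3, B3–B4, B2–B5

A tree decomposition must satisfy three properties: every vertex lies in some bag; for every edge, both endpoints lie together in some bag; and for every vertex, the bags containing it form a connected subtree. Here vertex 8 appears in no bag, so the decomposition is invalid.

No — vertex 8 appears in no bag.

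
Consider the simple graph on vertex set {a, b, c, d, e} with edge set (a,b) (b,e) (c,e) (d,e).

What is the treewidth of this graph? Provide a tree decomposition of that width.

Treewidth 1.
One such decomposition:
Bags: B1 = {c, e}  B2 = {b, e}  B3 = {a, b}  B4 = {d, e}
Tree: B1–B2, B2–B3, B1–B4

Each bag holds 2 vertices, so the decomposition has width 1, which upper-bounds the treewidth. G has an edge, so its treewidth is at least 1. Combining the bounds, tw(G) = 1.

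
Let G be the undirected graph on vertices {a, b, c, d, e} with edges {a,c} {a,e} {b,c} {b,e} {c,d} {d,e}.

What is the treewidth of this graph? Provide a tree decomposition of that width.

Each bag holds 3 vertices, so the decomposition has width 2, which upper-bounds the treewidth. Since a–e–b–c–a is a cycle in G, G is not acyclic. Forests are exactly the graphs of treewidth ≤ 1, so tw(G) ≥ 2. Therefore the treewidth is 2.

Treewidth 2.
One such decomposition:
Bags: B1 = {a, c, e}  B2 = {b, c, e}  B3 = {c, d, e}
Tree: B1–B2, B2–B3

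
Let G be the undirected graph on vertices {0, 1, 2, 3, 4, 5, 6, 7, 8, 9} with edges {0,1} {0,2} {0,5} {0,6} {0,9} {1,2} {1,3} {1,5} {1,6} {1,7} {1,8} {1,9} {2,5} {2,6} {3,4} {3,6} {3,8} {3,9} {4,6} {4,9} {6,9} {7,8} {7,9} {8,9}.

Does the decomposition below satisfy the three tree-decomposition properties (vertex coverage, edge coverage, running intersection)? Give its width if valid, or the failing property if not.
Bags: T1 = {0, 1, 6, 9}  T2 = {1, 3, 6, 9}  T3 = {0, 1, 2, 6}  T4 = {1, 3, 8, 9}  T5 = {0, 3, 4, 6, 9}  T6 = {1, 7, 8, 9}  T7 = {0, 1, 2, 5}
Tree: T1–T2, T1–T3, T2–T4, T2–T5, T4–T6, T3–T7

A tree decomposition must satisfy three properties: every vertex lies in some bag; for every edge, both endpoints lie together in some bag; and for every vertex, the bags containing it form a connected subtree. Here bags containing vertex 0 are not connected in the tree, so the decomposition is invalid.

No — bags containing vertex 0 are not connected in the tree.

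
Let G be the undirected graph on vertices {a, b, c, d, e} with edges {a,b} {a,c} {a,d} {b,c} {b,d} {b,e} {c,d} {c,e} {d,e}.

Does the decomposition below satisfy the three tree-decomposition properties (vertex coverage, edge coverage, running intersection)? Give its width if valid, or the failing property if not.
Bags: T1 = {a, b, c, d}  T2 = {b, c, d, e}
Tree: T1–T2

Yes; width 3.

Every vertex of G appears in some bag (union = {a, b, c, d, e}); every edge is covered by a bag; and for each vertex v the set of bags containing v is connected in the bag tree. The decomposition is therefore valid. The largest bag has 4 vertices, so the width is 3.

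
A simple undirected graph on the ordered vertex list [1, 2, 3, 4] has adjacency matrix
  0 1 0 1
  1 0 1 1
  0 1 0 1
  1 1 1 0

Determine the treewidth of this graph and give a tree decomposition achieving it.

The largest bag has 3 vertices, giving width 2; this decomposition certifies tw(G) ≤ 2. On the other hand G contains the 3-clique {1, 2, 4}. A clique must lie in a single bag of any decomposition, so no decomposition can have width below 2. Therefore the treewidth is 2.

Treewidth 2.
One such decomposition:
Bags: B1 = {2, 3, 4}  B2 = {1, 2, 4}
Tree: B1–B2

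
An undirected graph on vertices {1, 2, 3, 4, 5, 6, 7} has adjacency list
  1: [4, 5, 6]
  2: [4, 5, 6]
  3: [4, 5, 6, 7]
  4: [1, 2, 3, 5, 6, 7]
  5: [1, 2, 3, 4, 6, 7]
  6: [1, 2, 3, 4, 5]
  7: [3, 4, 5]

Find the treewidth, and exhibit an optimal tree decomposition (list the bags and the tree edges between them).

Treewidth 3.
One optimal decomposition is:
Bags: B1 = {3, 4, 5, 6}  B2 = {1, 4, 5, 6}  B3 = {3, 4, 5, 7}  B4 = {2, 4, 5, 6}
Tree: B1–B2, B1–B3, B1–B4

Every bag has size at most 4, so the width is 4 − 1 = 3 and tw(G) ≤ 3. On the other hand G contains the 4-clique {1, 4, 5, 6}. A clique must lie in a single bag of any decomposition, so no decomposition can have width below 3. Combining the bounds, tw(G) = 3.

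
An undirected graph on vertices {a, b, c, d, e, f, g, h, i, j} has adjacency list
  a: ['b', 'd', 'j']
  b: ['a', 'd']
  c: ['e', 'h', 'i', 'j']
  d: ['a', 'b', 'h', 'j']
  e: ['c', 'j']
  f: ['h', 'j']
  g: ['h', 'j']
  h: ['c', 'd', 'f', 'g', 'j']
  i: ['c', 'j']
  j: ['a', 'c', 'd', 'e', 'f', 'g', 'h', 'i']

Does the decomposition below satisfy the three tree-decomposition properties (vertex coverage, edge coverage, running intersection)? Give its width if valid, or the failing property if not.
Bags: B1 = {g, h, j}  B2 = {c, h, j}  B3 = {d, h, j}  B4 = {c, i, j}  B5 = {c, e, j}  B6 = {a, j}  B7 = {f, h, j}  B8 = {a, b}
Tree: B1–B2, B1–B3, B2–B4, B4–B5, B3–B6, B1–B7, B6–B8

A tree decomposition must satisfy three properties: every vertex lies in some bag; for every edge, both endpoints lie together in some bag; and for every vertex, the bags containing it form a connected subtree. Here edge (d,a) lies in no bag, so the decomposition is invalid.

No — edge (d,a) lies in no bag.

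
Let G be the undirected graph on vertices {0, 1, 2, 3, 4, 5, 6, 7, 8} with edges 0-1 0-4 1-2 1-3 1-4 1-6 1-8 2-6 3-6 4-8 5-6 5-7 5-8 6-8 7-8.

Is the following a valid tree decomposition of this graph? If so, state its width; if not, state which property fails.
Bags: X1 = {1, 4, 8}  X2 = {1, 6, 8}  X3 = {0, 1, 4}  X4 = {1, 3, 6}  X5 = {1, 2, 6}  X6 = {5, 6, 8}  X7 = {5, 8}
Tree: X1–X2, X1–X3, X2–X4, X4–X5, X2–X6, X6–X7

A tree decomposition must satisfy three properties: every vertex lies in some bag; for every edge, both endpoints lie together in some bag; and for every vertex, the bags containing it form a connected subtree. Here vertex 7 appears in no bag, so the decomposition is invalid.

No — vertex 7 appears in no bag.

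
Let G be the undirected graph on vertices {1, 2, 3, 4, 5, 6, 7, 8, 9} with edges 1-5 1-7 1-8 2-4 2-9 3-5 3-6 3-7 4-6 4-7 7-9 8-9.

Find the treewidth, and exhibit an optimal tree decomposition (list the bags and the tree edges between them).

Every bag has size at most 4, so the width is 4 − 1 = 3 and tw(G) ≤ 3. For the lower bound: the 4 vertex sets {1,5,8}, {3}, {7}, {2,4,6,9} are disjoint, each induces a connected subgraph, and every pair is joined by at least one edge of G. Contracting each set to a single vertex therefore yields K_{4} as a minor, and since treewidth is minor-monotone, tw(G) ≥ tw(K_{4}) = 3. Therefore the treewidth is 3.

Treewidth 3.
One optimal decomposition is:
Bags: B1 = {1, 3, 5, 8}  B2 = {1, 3, 7, 8}  B3 = {3, 7, 8, 9}  B4 = {3, 6, 7, 9}  B5 = {4, 6, 7, 9}  B6 = {2, 4, 6, 9}
Tree: B1–B2, B2–B3, B3–B4, B4–B5, B5–B6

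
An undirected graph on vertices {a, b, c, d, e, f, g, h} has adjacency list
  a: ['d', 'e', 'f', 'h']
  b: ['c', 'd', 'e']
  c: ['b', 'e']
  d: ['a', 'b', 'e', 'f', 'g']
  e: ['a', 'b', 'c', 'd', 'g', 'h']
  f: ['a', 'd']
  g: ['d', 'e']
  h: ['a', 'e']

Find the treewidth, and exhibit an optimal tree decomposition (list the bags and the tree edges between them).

Each bag holds 3 vertices, so the decomposition has width 2, which upper-bounds the treewidth. For the lower bound, the 3 vertices {d, e, g} are pairwise adjacent, and any tree decomposition puts a clique entirely inside one bag — forcing width ≥ 2. Combining the bounds, tw(G) = 2.

Treewidth 2.
One such decomposition:
Bags: B1 = {a, d, e}  B2 = {a, d, f}  B3 = {a, e, h}  B4 = {b, d, e}  B5 = {b, c, e}  B6 = {d, e, g}
Tree: B1–B2, B1–B3, B1–B4, B4–B5, B4–B6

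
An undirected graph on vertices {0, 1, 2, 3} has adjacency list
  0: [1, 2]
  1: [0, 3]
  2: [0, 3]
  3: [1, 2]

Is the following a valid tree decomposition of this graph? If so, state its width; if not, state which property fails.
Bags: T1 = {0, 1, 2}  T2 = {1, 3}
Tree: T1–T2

A tree decomposition must satisfy three properties: every vertex lies in some bag; for every edge, both endpoints lie together in some bag; and for every vertex, the bags containing it form a connected subtree. Here edge (2,3) lies in no bag, so the decomposition is invalid.

No — edge (2,3) lies in no bag.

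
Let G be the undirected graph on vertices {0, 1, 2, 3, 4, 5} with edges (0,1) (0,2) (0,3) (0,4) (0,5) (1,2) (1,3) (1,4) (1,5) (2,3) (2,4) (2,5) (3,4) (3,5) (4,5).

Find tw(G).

5

A width-5 tree decomposition is:
Bags: B1 = {0, 1, 2, 3, 4, 5}
Tree: (single bag)
A single bag containing all 6 vertices is trivially a valid decomposition of width 5. For the lower bound, the 6 vertices {0, 1, 2, 3, 4, 5} are pairwise adjacent, and any tree decomposition puts a clique entirely inside one bag — forcing width ≥ 5. Hence tw(G) = 5 exactly.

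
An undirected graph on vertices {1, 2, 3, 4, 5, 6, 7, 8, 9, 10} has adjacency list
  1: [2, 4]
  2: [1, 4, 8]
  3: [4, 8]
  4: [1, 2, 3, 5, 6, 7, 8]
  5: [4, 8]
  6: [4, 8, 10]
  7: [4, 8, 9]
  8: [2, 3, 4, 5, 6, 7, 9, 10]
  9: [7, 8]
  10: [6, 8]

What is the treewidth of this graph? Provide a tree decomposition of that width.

Treewidth 2.
One such decomposition:
Bags: B1 = {4, 5, 8}  B2 = {2, 4, 8}  B3 = {4, 6, 8}  B4 = {4, 7, 8}  B5 = {1, 2, 4}  B6 = {3, 4, 8}  B7 = {6, 8, 10}  B8 = {7, 8, 9}
Tree: B1–B2, B1–B3, B1–B4, B2–B5, B4–B6, B3–B7, B4–B8

Every bag has size at most 3, so the width is 3 − 1 = 2 and tw(G) ≤ 2. On the other hand G contains the 3-clique {7, 8, 9}. A clique must lie in a single bag of any decomposition, so no decomposition can have width below 2. Therefore the treewidth is 2.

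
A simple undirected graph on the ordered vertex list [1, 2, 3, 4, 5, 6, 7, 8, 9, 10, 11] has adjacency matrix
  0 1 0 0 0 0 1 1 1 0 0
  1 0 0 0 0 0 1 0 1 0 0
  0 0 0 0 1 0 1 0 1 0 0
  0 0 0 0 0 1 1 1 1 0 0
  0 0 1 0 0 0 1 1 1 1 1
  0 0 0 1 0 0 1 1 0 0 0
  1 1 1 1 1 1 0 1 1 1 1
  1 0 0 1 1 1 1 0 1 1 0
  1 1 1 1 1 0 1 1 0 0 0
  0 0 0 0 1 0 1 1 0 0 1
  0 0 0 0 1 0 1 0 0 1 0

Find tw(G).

3

A width-3 tree decomposition is:
Bags: B1 = {3, 5, 7, 9}  B2 = {5, 7, 8, 9}  B3 = {4, 7, 8, 9}  B4 = {4, 6, 7, 8}  B5 = {5, 7, 8, 10}  B6 = {5, 7, 10, 11}  B7 = {1, 7, 8, 9}  B8 = {1, 2, 7, 9}
Tree: B1–B2, B2–B3, B3–B4, B2–B5, B5–B6, B3–B7, B7–B8
The largest bag has 4 vertices, giving width 3; this decomposition certifies tw(G) ≤ 3. For the lower bound, the 4 vertices {1, 7, 8, 9} are pairwise adjacent, and any tree decomposition puts a clique entirely inside one bag — forcing width ≥ 3. Combining the bounds, tw(G) = 3.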